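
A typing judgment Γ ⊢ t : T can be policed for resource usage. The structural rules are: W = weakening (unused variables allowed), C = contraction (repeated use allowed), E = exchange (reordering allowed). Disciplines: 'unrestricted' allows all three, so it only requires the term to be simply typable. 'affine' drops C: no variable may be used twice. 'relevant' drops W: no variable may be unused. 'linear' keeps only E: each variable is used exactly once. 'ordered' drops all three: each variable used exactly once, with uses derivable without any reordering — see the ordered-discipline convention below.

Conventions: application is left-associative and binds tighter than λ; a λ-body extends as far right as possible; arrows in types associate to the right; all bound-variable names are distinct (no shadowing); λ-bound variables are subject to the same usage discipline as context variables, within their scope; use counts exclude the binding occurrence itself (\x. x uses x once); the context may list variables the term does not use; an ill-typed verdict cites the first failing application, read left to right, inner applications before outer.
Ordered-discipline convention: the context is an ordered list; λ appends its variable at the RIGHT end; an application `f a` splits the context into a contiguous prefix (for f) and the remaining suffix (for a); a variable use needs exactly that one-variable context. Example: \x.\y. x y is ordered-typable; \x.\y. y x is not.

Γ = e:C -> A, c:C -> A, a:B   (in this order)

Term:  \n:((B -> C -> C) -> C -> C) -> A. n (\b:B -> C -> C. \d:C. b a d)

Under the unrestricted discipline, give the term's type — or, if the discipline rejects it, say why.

term : (((B -> C -> C) -> C -> C) -> A) -> A
use counts: e ×0, c ×0, a ×1, n (bound) ×1, b (bound) ×1, d (bound) ×1
order of uses: n, b, a, d
typing: the term checks, with type (((B -> C -> C) -> C -> C) -> A) -> A
summary: ordered ✗ | linear ✗ | affine ✓ | relevant ✗ | unrestricted ✓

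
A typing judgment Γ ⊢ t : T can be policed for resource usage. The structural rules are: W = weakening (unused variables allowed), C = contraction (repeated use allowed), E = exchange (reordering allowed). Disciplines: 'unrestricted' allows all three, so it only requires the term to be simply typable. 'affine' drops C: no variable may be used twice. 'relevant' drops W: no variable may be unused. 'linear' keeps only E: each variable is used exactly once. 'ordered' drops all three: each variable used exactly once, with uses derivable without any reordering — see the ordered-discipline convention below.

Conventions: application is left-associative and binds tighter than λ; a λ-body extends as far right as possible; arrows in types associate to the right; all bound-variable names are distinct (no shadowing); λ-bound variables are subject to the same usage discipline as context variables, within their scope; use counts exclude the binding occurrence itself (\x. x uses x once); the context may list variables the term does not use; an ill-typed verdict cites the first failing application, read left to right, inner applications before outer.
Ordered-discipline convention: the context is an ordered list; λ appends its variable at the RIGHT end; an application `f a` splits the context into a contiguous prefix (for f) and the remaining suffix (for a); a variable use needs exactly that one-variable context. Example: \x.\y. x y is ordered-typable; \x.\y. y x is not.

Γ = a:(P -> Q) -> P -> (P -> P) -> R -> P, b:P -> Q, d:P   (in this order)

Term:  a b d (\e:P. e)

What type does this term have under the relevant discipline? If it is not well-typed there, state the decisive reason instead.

term : R -> P
counts: a=1; b=1; d=1; e [bound]=1
use order (left to right): a, b, d, e
typing: well-typed — term : R -> P
across the five disciplines: ordered ✓, linear ✓, affine ✓, relevant ✓, unrestricted ✓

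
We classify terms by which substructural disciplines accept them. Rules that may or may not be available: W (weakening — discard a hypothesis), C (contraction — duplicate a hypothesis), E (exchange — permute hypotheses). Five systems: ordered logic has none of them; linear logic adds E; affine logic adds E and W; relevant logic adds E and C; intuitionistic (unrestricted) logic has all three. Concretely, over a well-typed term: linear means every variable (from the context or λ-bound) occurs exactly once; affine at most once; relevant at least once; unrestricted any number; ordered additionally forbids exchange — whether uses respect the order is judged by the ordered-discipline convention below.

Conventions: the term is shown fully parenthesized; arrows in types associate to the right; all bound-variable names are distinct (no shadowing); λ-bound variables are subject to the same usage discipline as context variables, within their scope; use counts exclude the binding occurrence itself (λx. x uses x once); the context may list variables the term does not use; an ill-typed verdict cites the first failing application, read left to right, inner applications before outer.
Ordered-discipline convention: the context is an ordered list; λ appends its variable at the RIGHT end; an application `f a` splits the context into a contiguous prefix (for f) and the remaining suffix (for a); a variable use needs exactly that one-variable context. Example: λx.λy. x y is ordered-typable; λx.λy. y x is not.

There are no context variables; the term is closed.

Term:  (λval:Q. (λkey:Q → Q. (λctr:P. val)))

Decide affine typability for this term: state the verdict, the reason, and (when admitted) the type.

yes — no duplicate uses among val, key, ctr; term : Q → (Q → Q) → P → Q
counts: val (λ-bound): 1×; key (λ-bound): 0×; ctr (λ-bound): 0×
order of uses: val
typing: ✓ — Q → (Q → Q) → P → Q
summary: ordered ✗; linear ✗; affine ✓; relevant ✗; unrestricted ✓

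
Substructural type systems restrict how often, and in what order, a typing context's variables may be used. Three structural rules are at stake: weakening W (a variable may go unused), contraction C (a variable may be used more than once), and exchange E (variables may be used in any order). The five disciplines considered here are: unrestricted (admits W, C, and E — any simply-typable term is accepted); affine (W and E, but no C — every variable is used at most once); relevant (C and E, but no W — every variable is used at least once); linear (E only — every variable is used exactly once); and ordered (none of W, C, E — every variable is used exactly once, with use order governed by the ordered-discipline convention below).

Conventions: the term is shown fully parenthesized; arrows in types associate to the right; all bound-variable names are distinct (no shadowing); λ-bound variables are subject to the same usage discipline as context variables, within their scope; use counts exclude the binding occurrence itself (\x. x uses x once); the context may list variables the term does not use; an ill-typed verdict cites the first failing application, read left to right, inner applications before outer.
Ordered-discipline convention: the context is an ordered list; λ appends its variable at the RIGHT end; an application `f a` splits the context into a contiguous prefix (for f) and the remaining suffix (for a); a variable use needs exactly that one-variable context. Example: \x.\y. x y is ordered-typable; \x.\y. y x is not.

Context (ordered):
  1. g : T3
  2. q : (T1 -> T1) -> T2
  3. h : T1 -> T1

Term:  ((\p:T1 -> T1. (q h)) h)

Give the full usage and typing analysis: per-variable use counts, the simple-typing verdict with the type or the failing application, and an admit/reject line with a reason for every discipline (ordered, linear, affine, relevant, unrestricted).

counts: g=0, q=1, h=2, p (λ-bound)=0
order of uses: q, h, h
typing: the term checks, with type T2
ordered: ✗, h ×2 used more than once (contraction); g, p left unused
linear: ✗, h ×2 used more than once (contraction); g, p left unused
affine: ✗, h ×2 used more than once (contraction)
relevant: ✗, g, p left unused
unrestricted: ✓, simply typable at T2; W, C, E all held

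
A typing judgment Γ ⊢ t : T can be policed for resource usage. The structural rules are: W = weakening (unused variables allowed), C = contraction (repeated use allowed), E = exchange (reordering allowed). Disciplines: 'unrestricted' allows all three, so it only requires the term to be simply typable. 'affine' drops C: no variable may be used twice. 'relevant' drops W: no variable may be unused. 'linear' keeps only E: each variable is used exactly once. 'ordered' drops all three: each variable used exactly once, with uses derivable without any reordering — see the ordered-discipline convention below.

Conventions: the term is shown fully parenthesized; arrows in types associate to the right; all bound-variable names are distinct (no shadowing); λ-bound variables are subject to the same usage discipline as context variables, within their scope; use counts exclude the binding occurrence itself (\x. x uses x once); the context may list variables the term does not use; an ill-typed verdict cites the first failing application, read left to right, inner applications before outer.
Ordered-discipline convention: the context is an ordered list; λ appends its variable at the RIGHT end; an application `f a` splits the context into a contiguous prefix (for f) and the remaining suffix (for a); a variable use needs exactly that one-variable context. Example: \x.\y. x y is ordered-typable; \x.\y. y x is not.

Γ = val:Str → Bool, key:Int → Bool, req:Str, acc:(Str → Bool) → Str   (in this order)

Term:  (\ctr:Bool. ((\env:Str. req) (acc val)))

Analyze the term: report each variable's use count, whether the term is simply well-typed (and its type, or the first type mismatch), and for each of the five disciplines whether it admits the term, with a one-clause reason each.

usage: val=1; key=0; req=1; acc=1; ctr [bound]=0; env [bound]=0
order of uses: req, acc, val
typing: well-typed at Bool → Str
ordered: ✗, needs weakening: key, ctr, env unused
linear: ✗, needs weakening: key, ctr, env unused
affine: ✓, at most one use each (val, key, req, acc, ctr, env)
relevant: ✗, needs weakening: key, ctr, env unused
unrestricted: ✓, type-checks (Bool → Str) and nothing is barred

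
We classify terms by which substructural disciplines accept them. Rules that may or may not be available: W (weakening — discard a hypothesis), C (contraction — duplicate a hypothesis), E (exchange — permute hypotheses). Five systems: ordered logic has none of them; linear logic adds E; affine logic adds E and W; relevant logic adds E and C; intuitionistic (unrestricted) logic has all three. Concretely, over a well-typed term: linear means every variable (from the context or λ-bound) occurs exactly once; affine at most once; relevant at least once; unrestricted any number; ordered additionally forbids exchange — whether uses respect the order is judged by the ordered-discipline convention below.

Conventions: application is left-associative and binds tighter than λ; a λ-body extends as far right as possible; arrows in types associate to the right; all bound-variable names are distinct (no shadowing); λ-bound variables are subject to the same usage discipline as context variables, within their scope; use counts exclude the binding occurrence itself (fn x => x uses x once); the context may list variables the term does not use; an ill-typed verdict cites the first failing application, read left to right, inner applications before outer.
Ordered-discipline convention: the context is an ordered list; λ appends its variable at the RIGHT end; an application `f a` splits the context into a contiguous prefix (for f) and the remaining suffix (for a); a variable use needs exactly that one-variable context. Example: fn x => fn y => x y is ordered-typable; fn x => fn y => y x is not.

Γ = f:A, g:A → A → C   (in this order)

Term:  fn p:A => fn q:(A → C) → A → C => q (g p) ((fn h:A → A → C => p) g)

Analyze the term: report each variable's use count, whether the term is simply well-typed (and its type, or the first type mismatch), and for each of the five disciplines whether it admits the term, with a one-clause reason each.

usage: f ×0, g ×2, p (bound) ×2, q (bound) ×1, h (bound) ×0
use order (left to right): q, g, p, p, g
typing: ✓ — A → ((A → C) → A → C) → C
ordered: ✗, uses contraction: g ×2, p ×2; f, h never used (weakening)
linear: ✗, uses contraction: g ×2, p ×2; f, h never used (weakening)
affine: ✗, uses contraction: g ×2, p ×2
relevant: ✗, f, h never used (weakening)
unrestricted: ✓, typability at A → ((A → C) → A → C) → C is all that's needed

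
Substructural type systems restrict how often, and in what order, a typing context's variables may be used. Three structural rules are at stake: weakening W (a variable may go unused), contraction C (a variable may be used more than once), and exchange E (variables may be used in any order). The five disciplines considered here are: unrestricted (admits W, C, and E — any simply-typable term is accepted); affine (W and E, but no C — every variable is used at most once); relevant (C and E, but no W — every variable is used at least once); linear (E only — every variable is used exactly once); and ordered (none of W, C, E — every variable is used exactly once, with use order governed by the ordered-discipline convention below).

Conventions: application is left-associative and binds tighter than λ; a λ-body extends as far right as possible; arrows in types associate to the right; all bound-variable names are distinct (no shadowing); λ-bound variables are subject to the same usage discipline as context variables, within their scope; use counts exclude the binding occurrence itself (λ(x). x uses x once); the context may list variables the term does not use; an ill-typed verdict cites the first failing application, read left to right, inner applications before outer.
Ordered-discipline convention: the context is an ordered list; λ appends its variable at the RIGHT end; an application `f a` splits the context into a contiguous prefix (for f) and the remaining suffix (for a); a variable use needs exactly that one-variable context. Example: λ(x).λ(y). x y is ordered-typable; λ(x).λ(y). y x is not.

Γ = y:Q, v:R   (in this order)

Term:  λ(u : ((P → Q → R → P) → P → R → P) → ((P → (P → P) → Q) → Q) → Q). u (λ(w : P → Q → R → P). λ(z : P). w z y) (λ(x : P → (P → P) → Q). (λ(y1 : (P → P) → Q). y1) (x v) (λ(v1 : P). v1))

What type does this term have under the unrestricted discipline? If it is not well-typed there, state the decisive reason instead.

not well-typed under unrestricted — not simply typable
counts: y: 1×, v: 1×, u (bound): 1×, w (bound): 1×, z (bound): 1×, x (bound): 1×, y1 (bound): 1×, v1 (bound): 1×
use order (left to right): u, w, z, y, y1, x, v, v1
typing: ill-typed: argument of type R where P is required
all disciplines: ordered ✗, linear ✗, affine ✗, relevant ✗, unrestricted ✗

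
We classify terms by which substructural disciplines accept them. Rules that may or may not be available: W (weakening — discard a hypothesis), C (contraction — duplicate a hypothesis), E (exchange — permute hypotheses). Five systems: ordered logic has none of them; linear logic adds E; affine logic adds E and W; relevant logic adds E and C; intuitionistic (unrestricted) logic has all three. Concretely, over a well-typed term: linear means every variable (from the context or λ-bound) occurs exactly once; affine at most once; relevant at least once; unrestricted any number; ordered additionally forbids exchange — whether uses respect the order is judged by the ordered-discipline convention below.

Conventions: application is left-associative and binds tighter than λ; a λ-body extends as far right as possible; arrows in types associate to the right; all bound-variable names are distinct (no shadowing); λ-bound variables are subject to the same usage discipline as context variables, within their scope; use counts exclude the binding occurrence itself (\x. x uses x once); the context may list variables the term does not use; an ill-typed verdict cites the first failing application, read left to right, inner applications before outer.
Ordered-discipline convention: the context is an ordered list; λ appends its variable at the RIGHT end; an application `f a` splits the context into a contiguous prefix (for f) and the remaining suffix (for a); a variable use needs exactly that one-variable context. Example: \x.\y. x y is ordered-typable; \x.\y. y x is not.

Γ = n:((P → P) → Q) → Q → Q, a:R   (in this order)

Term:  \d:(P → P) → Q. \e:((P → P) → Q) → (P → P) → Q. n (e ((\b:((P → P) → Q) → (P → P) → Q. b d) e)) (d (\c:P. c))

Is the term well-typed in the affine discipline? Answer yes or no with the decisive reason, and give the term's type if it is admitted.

no — needs contraction — d ×2, e ×2
use counts: n: 1×; a: 0×; d (bound): 2×; e (bound): 2×; b (bound): 1×; c (bound): 1×
left-to-right use order: n, e, b, d, e, d, c
typing: ✓ — ((P → P) → Q) → (((P → P) → Q) → (P → P) → Q) → Q
across the five disciplines: ordered ✗ | linear ✗ | affine ✗ | relevant ✗ | unrestricted ✓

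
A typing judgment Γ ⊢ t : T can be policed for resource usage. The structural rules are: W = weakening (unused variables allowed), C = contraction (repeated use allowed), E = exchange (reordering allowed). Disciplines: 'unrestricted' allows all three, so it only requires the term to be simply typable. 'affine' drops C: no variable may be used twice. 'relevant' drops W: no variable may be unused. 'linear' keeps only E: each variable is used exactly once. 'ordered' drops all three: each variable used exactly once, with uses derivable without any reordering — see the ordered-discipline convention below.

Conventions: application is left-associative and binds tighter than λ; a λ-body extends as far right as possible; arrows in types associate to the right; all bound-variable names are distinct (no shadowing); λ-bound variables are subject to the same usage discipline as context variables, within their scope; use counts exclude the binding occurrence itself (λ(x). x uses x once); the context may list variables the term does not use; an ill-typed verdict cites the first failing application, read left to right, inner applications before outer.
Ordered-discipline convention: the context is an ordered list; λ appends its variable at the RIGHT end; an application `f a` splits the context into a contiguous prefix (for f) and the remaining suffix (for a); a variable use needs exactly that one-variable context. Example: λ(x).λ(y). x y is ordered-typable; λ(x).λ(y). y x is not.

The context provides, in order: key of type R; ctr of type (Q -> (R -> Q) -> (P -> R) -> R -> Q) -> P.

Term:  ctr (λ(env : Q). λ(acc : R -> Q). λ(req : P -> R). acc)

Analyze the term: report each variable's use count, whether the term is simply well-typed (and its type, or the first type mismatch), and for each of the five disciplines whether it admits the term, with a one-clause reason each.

counts: key=0, ctr=1, env (bound)=0, acc (bound)=1, req (bound)=0
uses in reading order: ctr, acc
typing: well-typed — term : P
ordered: ✗, key, env, req left unused
linear: ✗, key, env, req left unused
affine: ✓, key, ctr, env, acc, req: no repeats, contraction unneeded
relevant: ✗, key, env, req left unused
unrestricted: ✓, typability at P is all that's needed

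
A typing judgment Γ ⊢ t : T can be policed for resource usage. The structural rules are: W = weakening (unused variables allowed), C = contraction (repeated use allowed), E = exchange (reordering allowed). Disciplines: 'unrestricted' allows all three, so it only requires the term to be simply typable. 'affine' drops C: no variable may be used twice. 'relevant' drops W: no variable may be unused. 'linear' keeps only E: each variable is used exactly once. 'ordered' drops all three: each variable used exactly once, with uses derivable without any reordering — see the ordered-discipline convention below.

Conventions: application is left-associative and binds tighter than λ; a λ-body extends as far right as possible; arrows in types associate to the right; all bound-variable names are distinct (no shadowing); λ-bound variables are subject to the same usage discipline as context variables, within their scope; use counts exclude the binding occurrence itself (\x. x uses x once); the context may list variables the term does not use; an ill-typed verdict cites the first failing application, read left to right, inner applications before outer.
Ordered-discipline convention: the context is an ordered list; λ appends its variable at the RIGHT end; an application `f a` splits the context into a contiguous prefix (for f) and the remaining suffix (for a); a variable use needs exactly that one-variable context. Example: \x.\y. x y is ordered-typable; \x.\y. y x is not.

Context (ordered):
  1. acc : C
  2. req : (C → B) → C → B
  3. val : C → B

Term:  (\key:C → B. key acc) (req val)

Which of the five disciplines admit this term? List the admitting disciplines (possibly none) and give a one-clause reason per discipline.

admitted in: linear, affine, relevant, unrestricted
usage: acc ×1; req ×1; val ×1; key (λ-bound) ×1
left-to-right use order: key, acc, req, val
typing: the term checks, with type B
ordered: ✗, needs exchange: uses follow key, acc, req, val
linear: ✓, acc, req, val, key: one use apiece
affine: ✓, acc, req, val, key: no repeats, contraction unneeded
relevant: ✓, at least one use each (acc, req, val, key)
unrestricted: ✓, typability at B is all that's needed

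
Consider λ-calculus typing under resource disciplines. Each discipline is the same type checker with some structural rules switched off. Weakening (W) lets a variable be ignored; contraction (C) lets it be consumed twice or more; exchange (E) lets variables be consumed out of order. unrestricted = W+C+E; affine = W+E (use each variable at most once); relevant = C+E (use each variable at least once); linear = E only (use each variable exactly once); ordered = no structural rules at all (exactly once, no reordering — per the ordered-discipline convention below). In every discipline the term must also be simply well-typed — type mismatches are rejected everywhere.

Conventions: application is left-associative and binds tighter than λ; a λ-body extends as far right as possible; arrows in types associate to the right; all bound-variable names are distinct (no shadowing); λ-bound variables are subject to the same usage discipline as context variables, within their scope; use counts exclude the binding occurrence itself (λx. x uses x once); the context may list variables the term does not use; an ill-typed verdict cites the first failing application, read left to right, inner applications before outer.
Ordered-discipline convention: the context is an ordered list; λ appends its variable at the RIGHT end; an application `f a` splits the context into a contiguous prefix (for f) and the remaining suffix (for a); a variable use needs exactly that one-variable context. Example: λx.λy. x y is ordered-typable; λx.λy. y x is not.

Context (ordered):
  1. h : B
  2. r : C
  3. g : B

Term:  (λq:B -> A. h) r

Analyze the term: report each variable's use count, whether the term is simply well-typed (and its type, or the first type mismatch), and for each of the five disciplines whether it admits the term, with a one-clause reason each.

use counts: h ×1; r ×1; g ×0; q [bound] ×0
uses in reading order: h, r
typing: ill-typed: an application expects B -> A but receives C
ordered: ✗, the type mismatch rejects it
linear: ✗, not simply typable
affine: ✗, fails simple typing
relevant: ✗, a type mismatch blocks all five
unrestricted: ✗, the type mismatch rejects it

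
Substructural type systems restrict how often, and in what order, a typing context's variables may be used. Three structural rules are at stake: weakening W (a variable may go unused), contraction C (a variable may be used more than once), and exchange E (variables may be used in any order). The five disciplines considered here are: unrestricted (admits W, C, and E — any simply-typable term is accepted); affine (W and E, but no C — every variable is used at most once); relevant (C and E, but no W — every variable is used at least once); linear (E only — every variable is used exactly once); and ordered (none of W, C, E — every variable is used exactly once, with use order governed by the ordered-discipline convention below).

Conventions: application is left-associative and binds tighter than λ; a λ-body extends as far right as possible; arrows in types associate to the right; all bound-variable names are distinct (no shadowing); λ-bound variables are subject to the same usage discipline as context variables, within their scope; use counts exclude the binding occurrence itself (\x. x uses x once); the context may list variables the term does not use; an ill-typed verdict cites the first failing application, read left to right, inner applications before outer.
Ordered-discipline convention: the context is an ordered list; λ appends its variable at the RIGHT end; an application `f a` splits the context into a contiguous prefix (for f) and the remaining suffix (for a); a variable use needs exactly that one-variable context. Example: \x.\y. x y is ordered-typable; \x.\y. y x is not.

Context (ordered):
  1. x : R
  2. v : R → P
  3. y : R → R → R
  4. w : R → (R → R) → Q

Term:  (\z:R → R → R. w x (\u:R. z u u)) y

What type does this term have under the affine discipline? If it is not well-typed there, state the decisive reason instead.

not well-typed under affine — uses contraction: u ×2
counts: x: 1×; v: 0×; y: 1×; w: 1×; z [bound]: 1×; u [bound]: 2×
left-to-right use order: w, x, z, u, u, y
typing: the term checks, with type Q
all disciplines: ordered ✗ · linear ✗ · affine ✗ · relevant ✗ · unrestricted ✓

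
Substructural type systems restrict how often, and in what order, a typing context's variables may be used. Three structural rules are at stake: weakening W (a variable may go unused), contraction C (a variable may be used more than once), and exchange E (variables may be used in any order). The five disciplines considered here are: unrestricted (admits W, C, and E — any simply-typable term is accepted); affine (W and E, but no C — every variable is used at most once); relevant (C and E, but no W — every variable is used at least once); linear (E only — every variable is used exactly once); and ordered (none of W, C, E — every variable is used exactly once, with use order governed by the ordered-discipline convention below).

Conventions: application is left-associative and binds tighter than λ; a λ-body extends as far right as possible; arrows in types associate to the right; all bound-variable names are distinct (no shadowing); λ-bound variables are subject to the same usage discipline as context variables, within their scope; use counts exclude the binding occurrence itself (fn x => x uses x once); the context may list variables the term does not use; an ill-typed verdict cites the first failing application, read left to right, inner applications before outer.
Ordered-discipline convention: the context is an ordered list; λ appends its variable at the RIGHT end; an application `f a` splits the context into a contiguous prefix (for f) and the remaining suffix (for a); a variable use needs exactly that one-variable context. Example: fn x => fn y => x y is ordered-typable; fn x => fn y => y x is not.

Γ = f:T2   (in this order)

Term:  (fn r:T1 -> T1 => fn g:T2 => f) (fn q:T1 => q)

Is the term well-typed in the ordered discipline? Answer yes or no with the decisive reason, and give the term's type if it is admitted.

no — needs weakening: r, g unused
usage: f: 1×, r [bound]: 0×, g [bound]: 0×, q [bound]: 1×
left-to-right use order: f, q
typing: the term checks, with type T2 -> T2
summary: ordered ✗, linear ✗, affine ✓, relevant ✗, unrestricted ✓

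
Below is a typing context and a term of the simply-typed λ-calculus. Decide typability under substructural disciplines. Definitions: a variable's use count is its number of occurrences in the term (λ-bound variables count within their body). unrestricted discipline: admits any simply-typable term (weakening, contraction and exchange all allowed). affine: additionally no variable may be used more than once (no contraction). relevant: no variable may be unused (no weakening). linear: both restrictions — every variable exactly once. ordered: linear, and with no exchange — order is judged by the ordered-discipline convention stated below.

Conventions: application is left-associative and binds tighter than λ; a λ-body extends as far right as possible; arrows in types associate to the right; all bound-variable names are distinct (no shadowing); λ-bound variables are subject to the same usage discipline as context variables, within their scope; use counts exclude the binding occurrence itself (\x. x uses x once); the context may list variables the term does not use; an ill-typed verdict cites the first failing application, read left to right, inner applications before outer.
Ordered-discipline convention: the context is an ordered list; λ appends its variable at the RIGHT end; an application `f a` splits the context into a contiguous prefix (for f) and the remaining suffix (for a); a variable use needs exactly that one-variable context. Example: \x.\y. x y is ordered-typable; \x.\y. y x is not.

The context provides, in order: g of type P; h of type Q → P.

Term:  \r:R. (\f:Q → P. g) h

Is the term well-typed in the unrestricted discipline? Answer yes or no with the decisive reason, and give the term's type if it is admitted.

yes — typability at R → P is all that's needed; term : R → P
usage: g: 1×; h: 1×; r (λ-bound): 0×; f (λ-bound): 0×
left-to-right use order: g, h
typing: the term checks, with type R → P
all disciplines: ordered ✗ | linear ✗ | affine ✓ | relevant ✗ | unrestricted ✓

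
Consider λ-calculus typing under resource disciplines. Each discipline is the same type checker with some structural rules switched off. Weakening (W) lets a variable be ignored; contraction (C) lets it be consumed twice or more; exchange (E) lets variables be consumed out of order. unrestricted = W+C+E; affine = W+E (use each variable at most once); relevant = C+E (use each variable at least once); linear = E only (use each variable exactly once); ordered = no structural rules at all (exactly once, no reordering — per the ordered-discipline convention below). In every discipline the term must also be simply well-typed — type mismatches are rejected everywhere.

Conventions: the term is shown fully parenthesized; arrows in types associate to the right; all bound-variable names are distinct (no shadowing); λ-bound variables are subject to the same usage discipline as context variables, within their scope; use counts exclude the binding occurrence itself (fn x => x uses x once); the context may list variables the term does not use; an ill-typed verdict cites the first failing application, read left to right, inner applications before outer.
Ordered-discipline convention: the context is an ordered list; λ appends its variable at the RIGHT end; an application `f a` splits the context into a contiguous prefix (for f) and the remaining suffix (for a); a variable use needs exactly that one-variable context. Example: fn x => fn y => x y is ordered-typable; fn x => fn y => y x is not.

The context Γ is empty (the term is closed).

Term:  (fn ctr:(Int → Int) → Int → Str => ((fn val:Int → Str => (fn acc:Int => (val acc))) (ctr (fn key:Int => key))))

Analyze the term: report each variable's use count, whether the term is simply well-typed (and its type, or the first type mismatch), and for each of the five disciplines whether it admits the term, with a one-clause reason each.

use counts: ctr [bound]: 1×; val [bound]: 1×; acc [bound]: 1×; key [bound]: 1×
uses in reading order: val, acc, ctr, key
typing: ✓ — ((Int → Int) → Int → Str) → Int → Str
ordered: ✓, one use each (ctr, val, acc, key); ordered split holds
linear: ✓, single use per variable (ctr, val, acc, key)
affine: ✓, ctr, val, acc, key: no repeats, contraction unneeded
relevant: ✓, every one of ctr, val, acc, key appears
unrestricted: ✓, simply typable at ((Int → Int) → Int → Str) → Int → Str; W, C, E all held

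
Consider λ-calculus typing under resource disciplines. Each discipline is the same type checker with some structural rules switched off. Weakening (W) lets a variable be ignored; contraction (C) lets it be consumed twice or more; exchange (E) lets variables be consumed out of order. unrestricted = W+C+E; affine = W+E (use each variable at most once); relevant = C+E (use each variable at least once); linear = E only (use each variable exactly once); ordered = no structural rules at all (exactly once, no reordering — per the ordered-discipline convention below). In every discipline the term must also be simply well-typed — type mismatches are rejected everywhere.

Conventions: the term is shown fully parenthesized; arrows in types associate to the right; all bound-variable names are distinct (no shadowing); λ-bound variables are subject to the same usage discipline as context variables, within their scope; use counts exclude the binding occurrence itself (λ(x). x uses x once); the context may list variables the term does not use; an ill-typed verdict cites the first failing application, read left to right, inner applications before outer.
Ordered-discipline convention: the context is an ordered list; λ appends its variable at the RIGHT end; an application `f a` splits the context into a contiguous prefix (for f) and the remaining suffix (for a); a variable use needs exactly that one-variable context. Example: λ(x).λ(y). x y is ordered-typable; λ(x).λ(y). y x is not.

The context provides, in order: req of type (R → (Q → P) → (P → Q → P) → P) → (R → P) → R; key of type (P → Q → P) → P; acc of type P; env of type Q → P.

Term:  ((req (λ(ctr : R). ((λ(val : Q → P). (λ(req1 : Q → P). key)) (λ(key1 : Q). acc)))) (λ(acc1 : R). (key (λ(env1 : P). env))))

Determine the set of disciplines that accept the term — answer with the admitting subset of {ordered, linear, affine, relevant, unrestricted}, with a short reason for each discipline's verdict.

admitting disciplines: unrestricted
use counts: req: 1×, key: 2×, acc: 1×, env: 1×, ctr [bound]: 0×, val [bound]: 0×, req1 [bound]: 0×, key1 [bound]: 0×, acc1 [bound]: 0×, env1 [bound]: 0×
order of uses: req, key, acc, key, env
typing: ✓ — R
ordered: ✗ — key ×2 used more than once (contraction); ctr, val, req1, key1, acc1, env1 never used (weakening)
linear: ✗ — key ×2 used more than once (contraction); ctr, val, req1, key1, acc1, env1 never used (weakening)
affine: ✗ — key ×2 used more than once (contraction)
relevant: ✗ — ctr, val, req1, key1, acc1, env1 never used (weakening)
unrestricted: ✓ — well-typed at R; no restrictions here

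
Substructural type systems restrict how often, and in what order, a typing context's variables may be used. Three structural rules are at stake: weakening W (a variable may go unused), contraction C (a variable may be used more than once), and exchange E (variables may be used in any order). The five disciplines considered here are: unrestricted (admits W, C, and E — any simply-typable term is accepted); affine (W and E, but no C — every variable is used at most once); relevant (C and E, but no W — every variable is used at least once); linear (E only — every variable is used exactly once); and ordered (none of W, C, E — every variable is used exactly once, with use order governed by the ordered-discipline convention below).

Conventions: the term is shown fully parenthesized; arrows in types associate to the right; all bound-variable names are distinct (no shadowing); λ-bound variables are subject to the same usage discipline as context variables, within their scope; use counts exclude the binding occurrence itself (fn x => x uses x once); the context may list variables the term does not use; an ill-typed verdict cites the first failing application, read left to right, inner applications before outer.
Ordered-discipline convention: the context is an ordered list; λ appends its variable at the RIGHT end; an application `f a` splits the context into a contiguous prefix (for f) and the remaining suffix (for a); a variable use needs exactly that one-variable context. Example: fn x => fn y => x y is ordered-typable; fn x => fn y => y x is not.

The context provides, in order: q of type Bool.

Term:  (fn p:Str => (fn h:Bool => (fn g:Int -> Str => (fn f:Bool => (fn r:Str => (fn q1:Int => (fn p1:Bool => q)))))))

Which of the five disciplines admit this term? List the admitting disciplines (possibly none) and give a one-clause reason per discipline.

accepted by: affine, unrestricted
usage: q ×1; p [bound] ×0; h [bound] ×0; g [bound] ×0; f [bound] ×0; r [bound] ×0; q1 [bound] ×0; p1 [bound] ×0
uses in reading order: q
typing: well-typed at Str -> Bool -> (Int -> Str) -> Bool -> Str -> Int -> Bool -> Bool
ordered ✗ (p, h, g, f, r, q1, p1 never used (weakening))
linear ✗ (p, h, g, f, r, q1, p1 never used (weakening))
affine ✓ (none of q, p, h, g, f, r, q1, p1 used more than once)
relevant ✗ (p, h, g, f, r, q1, p1 never used (weakening))
unrestricted ✓ (well-typed at Str -> Bool -> (Int -> Str) -> Bool -> Str -> Int -> Bool -> Bool; no restrictions here)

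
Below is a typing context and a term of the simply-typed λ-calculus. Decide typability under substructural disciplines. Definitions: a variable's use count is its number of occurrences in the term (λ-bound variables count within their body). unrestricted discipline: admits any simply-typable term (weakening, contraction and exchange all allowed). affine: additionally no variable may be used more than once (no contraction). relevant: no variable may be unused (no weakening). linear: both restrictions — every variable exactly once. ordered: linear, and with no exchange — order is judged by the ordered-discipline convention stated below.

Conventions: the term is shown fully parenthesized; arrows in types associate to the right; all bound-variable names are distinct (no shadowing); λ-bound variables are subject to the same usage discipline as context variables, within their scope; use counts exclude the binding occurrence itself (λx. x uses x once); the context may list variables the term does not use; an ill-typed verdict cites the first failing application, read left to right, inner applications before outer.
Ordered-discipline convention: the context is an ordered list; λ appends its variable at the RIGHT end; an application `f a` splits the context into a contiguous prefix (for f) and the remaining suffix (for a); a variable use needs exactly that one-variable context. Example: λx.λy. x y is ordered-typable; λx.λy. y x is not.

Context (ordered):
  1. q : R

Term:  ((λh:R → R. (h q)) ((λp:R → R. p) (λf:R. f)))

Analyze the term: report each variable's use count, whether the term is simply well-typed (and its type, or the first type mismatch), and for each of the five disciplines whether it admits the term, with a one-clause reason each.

usage: q: 1, h [bound]: 1, p [bound]: 1, f [bound]: 1
left-to-right use order: h, q, p, f
typing: the term checks, with type R
ordered: ✗, no contiguous prefix/suffix split fits h, q, p, f
linear: ✓, single use per variable (q, h, p, f)
affine: ✓, none of q, h, p, f used more than once
relevant: ✓, every one of q, h, p, f appears
unrestricted: ✓, type-checks (R) and nothing is barred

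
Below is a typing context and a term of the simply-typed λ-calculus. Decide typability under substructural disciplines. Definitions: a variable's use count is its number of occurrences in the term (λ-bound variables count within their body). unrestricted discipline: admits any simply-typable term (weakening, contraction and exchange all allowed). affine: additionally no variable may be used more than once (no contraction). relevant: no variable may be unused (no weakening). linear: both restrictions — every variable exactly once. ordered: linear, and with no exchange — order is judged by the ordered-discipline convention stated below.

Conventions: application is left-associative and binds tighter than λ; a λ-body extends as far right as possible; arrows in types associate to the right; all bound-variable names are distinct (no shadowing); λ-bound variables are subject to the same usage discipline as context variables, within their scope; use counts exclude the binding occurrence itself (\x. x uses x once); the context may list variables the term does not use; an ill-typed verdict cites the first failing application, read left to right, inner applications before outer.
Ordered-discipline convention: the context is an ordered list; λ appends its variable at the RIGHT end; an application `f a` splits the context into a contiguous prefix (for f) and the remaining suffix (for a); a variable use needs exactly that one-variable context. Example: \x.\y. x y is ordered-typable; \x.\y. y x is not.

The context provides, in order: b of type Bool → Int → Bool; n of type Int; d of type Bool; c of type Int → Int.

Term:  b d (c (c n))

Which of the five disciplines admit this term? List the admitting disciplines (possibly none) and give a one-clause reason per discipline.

accepted by: relevant, unrestricted
use counts: b: 1×; n: 1×; d: 1×; c: 2×
order of uses: b, d, c, c, n
typing: the term checks, with type Bool
ordered: ✗ — repeated use of c ×2
linear: ✗ — repeated use of c ×2
affine: ✗ — repeated use of c ×2
relevant: ✓ — none of b, n, d, c goes unused
unrestricted: ✓ — typability at Bool is all that's needed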